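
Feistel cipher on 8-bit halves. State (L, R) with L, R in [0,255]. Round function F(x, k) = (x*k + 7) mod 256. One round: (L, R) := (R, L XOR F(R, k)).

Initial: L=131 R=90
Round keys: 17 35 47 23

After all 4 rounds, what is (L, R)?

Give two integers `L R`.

Answer: 66 98

Derivation:
Round 1 (k=17): L=90 R=130
Round 2 (k=35): L=130 R=151
Round 3 (k=47): L=151 R=66
Round 4 (k=23): L=66 R=98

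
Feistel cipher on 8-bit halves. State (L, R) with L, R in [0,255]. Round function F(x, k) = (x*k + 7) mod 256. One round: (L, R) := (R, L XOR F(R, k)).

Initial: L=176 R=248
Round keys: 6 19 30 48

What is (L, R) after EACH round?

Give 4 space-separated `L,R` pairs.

Answer: 248,103 103,84 84,184 184,211

Derivation:
Round 1 (k=6): L=248 R=103
Round 2 (k=19): L=103 R=84
Round 3 (k=30): L=84 R=184
Round 4 (k=48): L=184 R=211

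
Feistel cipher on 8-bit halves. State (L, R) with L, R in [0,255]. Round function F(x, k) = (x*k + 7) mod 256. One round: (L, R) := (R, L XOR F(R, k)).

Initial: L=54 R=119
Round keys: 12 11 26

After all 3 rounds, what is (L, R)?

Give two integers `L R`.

Round 1 (k=12): L=119 R=173
Round 2 (k=11): L=173 R=1
Round 3 (k=26): L=1 R=140

Answer: 1 140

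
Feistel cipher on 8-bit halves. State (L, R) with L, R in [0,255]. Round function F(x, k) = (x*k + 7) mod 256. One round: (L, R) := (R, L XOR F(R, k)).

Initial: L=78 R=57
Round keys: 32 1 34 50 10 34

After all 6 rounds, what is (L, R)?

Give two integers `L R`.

Round 1 (k=32): L=57 R=105
Round 2 (k=1): L=105 R=73
Round 3 (k=34): L=73 R=208
Round 4 (k=50): L=208 R=238
Round 5 (k=10): L=238 R=131
Round 6 (k=34): L=131 R=131

Answer: 131 131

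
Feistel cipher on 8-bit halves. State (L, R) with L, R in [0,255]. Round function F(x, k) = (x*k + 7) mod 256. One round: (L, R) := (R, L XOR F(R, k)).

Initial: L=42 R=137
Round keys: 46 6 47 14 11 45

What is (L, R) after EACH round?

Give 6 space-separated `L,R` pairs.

Answer: 137,143 143,232 232,16 16,15 15,188 188,28

Derivation:
Round 1 (k=46): L=137 R=143
Round 2 (k=6): L=143 R=232
Round 3 (k=47): L=232 R=16
Round 4 (k=14): L=16 R=15
Round 5 (k=11): L=15 R=188
Round 6 (k=45): L=188 R=28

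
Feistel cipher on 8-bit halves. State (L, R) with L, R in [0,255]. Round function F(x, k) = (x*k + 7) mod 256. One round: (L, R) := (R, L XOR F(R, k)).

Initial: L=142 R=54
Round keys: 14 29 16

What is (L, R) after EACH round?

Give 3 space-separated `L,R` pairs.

Round 1 (k=14): L=54 R=117
Round 2 (k=29): L=117 R=126
Round 3 (k=16): L=126 R=146

Answer: 54,117 117,126 126,146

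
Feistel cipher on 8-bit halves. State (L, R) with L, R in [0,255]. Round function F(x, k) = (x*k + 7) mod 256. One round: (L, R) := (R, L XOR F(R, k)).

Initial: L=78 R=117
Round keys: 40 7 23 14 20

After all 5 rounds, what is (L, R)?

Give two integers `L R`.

Round 1 (k=40): L=117 R=1
Round 2 (k=7): L=1 R=123
Round 3 (k=23): L=123 R=21
Round 4 (k=14): L=21 R=86
Round 5 (k=20): L=86 R=170

Answer: 86 170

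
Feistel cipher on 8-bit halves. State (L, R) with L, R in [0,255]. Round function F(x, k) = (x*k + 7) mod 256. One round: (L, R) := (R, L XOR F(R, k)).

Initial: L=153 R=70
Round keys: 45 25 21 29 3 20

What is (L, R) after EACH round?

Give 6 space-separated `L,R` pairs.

Round 1 (k=45): L=70 R=204
Round 2 (k=25): L=204 R=181
Round 3 (k=21): L=181 R=44
Round 4 (k=29): L=44 R=182
Round 5 (k=3): L=182 R=5
Round 6 (k=20): L=5 R=221

Answer: 70,204 204,181 181,44 44,182 182,5 5,221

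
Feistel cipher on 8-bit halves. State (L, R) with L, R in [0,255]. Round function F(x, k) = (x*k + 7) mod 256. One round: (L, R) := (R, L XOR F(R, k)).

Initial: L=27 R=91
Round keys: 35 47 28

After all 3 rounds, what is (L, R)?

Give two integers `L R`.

Round 1 (k=35): L=91 R=99
Round 2 (k=47): L=99 R=111
Round 3 (k=28): L=111 R=72

Answer: 111 72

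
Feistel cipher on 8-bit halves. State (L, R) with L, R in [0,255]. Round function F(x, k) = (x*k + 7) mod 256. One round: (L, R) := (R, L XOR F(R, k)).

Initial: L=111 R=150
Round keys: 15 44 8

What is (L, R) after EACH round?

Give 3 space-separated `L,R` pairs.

Answer: 150,190 190,57 57,113

Derivation:
Round 1 (k=15): L=150 R=190
Round 2 (k=44): L=190 R=57
Round 3 (k=8): L=57 R=113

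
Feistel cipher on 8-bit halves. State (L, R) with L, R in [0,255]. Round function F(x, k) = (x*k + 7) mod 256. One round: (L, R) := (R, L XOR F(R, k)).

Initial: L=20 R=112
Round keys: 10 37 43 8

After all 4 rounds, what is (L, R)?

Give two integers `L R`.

Round 1 (k=10): L=112 R=115
Round 2 (k=37): L=115 R=214
Round 3 (k=43): L=214 R=138
Round 4 (k=8): L=138 R=129

Answer: 138 129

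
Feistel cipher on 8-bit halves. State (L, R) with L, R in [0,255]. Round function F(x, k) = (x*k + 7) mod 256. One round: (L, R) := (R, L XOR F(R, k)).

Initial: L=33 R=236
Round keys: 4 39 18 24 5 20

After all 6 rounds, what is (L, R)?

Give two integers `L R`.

Answer: 86 29

Derivation:
Round 1 (k=4): L=236 R=150
Round 2 (k=39): L=150 R=13
Round 3 (k=18): L=13 R=103
Round 4 (k=24): L=103 R=162
Round 5 (k=5): L=162 R=86
Round 6 (k=20): L=86 R=29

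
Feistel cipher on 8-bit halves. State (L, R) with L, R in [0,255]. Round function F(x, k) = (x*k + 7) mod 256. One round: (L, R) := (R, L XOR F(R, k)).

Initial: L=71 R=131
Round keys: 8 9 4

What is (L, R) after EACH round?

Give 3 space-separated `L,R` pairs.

Answer: 131,88 88,156 156,47

Derivation:
Round 1 (k=8): L=131 R=88
Round 2 (k=9): L=88 R=156
Round 3 (k=4): L=156 R=47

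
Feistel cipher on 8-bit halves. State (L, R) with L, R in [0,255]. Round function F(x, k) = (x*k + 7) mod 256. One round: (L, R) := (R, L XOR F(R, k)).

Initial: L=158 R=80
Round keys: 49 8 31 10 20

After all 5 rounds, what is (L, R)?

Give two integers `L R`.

Round 1 (k=49): L=80 R=201
Round 2 (k=8): L=201 R=31
Round 3 (k=31): L=31 R=1
Round 4 (k=10): L=1 R=14
Round 5 (k=20): L=14 R=30

Answer: 14 30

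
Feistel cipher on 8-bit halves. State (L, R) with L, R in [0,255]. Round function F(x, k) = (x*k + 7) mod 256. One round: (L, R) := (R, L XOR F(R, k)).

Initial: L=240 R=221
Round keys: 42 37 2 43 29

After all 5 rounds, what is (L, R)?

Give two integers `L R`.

Answer: 158 109

Derivation:
Round 1 (k=42): L=221 R=185
Round 2 (k=37): L=185 R=25
Round 3 (k=2): L=25 R=128
Round 4 (k=43): L=128 R=158
Round 5 (k=29): L=158 R=109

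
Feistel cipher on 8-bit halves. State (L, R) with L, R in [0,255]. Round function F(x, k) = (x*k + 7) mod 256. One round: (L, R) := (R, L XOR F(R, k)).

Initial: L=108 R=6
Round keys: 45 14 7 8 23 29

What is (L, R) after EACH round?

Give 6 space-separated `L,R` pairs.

Round 1 (k=45): L=6 R=121
Round 2 (k=14): L=121 R=163
Round 3 (k=7): L=163 R=5
Round 4 (k=8): L=5 R=140
Round 5 (k=23): L=140 R=158
Round 6 (k=29): L=158 R=97

Answer: 6,121 121,163 163,5 5,140 140,158 158,97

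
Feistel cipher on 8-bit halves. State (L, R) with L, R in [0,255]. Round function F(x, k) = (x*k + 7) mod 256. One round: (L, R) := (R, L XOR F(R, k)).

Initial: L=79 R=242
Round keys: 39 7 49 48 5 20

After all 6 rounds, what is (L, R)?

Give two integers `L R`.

Round 1 (k=39): L=242 R=170
Round 2 (k=7): L=170 R=95
Round 3 (k=49): L=95 R=156
Round 4 (k=48): L=156 R=24
Round 5 (k=5): L=24 R=227
Round 6 (k=20): L=227 R=219

Answer: 227 219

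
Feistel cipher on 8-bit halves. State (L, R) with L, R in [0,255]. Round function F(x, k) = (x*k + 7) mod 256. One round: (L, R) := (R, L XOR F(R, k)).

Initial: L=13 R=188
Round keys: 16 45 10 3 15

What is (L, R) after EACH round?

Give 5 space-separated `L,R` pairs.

Round 1 (k=16): L=188 R=202
Round 2 (k=45): L=202 R=53
Round 3 (k=10): L=53 R=211
Round 4 (k=3): L=211 R=181
Round 5 (k=15): L=181 R=113

Answer: 188,202 202,53 53,211 211,181 181,113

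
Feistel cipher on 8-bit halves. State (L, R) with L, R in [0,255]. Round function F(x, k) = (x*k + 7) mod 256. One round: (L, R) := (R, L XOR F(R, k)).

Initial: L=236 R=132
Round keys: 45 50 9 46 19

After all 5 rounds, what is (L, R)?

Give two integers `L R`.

Answer: 72 24

Derivation:
Round 1 (k=45): L=132 R=215
Round 2 (k=50): L=215 R=129
Round 3 (k=9): L=129 R=71
Round 4 (k=46): L=71 R=72
Round 5 (k=19): L=72 R=24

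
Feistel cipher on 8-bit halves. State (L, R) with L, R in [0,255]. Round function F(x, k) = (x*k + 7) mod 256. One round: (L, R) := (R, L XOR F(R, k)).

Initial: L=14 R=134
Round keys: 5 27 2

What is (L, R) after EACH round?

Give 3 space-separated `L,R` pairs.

Answer: 134,171 171,150 150,152

Derivation:
Round 1 (k=5): L=134 R=171
Round 2 (k=27): L=171 R=150
Round 3 (k=2): L=150 R=152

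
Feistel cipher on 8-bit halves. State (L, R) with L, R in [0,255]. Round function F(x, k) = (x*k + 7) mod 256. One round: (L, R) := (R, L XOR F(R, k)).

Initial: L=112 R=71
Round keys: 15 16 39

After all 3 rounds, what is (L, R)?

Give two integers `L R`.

Answer: 64 135

Derivation:
Round 1 (k=15): L=71 R=64
Round 2 (k=16): L=64 R=64
Round 3 (k=39): L=64 R=135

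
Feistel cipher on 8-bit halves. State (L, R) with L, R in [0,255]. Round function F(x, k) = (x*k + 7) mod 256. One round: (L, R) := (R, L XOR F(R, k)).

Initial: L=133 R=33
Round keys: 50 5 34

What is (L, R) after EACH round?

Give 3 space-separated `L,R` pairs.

Answer: 33,252 252,210 210,23

Derivation:
Round 1 (k=50): L=33 R=252
Round 2 (k=5): L=252 R=210
Round 3 (k=34): L=210 R=23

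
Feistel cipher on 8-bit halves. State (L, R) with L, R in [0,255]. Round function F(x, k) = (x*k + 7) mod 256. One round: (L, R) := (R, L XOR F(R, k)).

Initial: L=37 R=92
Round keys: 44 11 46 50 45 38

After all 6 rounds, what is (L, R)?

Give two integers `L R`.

Answer: 44 27

Derivation:
Round 1 (k=44): L=92 R=242
Round 2 (k=11): L=242 R=49
Round 3 (k=46): L=49 R=39
Round 4 (k=50): L=39 R=148
Round 5 (k=45): L=148 R=44
Round 6 (k=38): L=44 R=27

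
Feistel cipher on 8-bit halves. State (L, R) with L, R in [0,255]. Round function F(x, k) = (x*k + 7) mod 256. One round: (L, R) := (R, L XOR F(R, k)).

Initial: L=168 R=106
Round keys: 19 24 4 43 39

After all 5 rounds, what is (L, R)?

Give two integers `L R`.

Round 1 (k=19): L=106 R=77
Round 2 (k=24): L=77 R=85
Round 3 (k=4): L=85 R=22
Round 4 (k=43): L=22 R=236
Round 5 (k=39): L=236 R=237

Answer: 236 237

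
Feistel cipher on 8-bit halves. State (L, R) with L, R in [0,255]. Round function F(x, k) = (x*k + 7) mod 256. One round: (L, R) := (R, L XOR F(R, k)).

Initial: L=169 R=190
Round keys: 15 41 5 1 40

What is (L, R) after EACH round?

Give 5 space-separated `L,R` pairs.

Round 1 (k=15): L=190 R=128
Round 2 (k=41): L=128 R=57
Round 3 (k=5): L=57 R=164
Round 4 (k=1): L=164 R=146
Round 5 (k=40): L=146 R=115

Answer: 190,128 128,57 57,164 164,146 146,115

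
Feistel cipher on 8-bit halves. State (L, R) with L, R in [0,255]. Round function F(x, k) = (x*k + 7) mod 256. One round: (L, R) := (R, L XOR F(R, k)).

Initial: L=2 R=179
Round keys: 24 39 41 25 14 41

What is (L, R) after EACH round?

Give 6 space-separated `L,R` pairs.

Round 1 (k=24): L=179 R=205
Round 2 (k=39): L=205 R=241
Round 3 (k=41): L=241 R=109
Round 4 (k=25): L=109 R=93
Round 5 (k=14): L=93 R=112
Round 6 (k=41): L=112 R=170

Answer: 179,205 205,241 241,109 109,93 93,112 112,170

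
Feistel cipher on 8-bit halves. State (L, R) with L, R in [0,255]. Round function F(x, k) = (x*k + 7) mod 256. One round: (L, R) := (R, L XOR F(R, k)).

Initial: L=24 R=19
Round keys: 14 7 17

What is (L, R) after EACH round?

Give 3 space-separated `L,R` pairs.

Answer: 19,9 9,85 85,165

Derivation:
Round 1 (k=14): L=19 R=9
Round 2 (k=7): L=9 R=85
Round 3 (k=17): L=85 R=165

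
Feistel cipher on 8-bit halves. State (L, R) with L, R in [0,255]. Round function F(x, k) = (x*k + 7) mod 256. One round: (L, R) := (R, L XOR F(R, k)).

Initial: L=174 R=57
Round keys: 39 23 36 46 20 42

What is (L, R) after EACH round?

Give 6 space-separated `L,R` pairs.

Answer: 57,24 24,22 22,7 7,95 95,116 116,80

Derivation:
Round 1 (k=39): L=57 R=24
Round 2 (k=23): L=24 R=22
Round 3 (k=36): L=22 R=7
Round 4 (k=46): L=7 R=95
Round 5 (k=20): L=95 R=116
Round 6 (k=42): L=116 R=80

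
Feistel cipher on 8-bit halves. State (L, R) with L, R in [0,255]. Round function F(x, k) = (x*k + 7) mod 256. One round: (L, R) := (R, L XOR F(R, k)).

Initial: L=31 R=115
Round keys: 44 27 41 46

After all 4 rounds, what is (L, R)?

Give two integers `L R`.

Answer: 67 1

Derivation:
Round 1 (k=44): L=115 R=212
Round 2 (k=27): L=212 R=16
Round 3 (k=41): L=16 R=67
Round 4 (k=46): L=67 R=1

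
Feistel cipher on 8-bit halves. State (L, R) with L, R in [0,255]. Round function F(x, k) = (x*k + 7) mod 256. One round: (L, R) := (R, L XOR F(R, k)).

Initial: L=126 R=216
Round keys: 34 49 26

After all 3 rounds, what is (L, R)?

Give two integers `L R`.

Round 1 (k=34): L=216 R=201
Round 2 (k=49): L=201 R=88
Round 3 (k=26): L=88 R=62

Answer: 88 62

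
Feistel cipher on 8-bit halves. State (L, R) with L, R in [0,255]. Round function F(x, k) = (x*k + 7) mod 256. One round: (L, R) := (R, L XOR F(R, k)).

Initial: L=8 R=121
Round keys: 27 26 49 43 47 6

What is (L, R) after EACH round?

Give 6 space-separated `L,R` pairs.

Answer: 121,194 194,194 194,235 235,66 66,206 206,153

Derivation:
Round 1 (k=27): L=121 R=194
Round 2 (k=26): L=194 R=194
Round 3 (k=49): L=194 R=235
Round 4 (k=43): L=235 R=66
Round 5 (k=47): L=66 R=206
Round 6 (k=6): L=206 R=153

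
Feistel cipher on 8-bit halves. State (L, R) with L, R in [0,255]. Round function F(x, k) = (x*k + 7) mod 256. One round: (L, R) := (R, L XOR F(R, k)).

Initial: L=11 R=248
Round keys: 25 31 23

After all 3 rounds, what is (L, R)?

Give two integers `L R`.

Round 1 (k=25): L=248 R=52
Round 2 (k=31): L=52 R=171
Round 3 (k=23): L=171 R=80

Answer: 171 80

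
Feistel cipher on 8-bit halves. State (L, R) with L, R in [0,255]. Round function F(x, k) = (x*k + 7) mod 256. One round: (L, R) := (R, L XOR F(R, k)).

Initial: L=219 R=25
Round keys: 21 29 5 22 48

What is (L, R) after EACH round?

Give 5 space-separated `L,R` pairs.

Answer: 25,207 207,99 99,57 57,142 142,158

Derivation:
Round 1 (k=21): L=25 R=207
Round 2 (k=29): L=207 R=99
Round 3 (k=5): L=99 R=57
Round 4 (k=22): L=57 R=142
Round 5 (k=48): L=142 R=158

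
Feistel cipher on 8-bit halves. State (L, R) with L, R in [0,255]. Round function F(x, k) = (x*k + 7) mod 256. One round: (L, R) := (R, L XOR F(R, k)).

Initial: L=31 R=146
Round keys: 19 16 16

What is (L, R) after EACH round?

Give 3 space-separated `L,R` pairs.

Answer: 146,194 194,181 181,149

Derivation:
Round 1 (k=19): L=146 R=194
Round 2 (k=16): L=194 R=181
Round 3 (k=16): L=181 R=149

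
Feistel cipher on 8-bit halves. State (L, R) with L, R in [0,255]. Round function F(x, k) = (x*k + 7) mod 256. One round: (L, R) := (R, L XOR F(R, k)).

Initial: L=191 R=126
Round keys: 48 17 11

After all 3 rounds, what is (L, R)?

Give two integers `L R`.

Round 1 (k=48): L=126 R=24
Round 2 (k=17): L=24 R=225
Round 3 (k=11): L=225 R=170

Answer: 225 170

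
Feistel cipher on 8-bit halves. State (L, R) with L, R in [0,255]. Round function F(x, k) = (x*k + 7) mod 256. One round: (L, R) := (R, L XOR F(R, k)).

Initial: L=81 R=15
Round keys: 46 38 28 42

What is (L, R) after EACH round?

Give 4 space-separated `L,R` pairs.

Answer: 15,232 232,120 120,207 207,133

Derivation:
Round 1 (k=46): L=15 R=232
Round 2 (k=38): L=232 R=120
Round 3 (k=28): L=120 R=207
Round 4 (k=42): L=207 R=133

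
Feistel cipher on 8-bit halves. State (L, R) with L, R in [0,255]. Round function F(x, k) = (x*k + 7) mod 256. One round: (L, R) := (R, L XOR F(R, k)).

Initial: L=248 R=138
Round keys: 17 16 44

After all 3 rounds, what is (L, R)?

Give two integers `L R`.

Answer: 29 202

Derivation:
Round 1 (k=17): L=138 R=201
Round 2 (k=16): L=201 R=29
Round 3 (k=44): L=29 R=202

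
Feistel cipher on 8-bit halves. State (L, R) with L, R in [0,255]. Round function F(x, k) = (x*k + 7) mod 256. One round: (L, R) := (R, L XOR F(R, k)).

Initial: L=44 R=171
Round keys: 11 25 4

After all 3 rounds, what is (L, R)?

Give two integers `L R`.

Round 1 (k=11): L=171 R=76
Round 2 (k=25): L=76 R=216
Round 3 (k=4): L=216 R=43

Answer: 216 43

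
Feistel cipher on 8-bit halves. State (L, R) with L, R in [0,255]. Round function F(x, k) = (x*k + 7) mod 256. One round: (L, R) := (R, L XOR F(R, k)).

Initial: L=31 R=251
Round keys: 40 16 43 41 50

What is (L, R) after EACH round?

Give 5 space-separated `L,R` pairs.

Answer: 251,32 32,252 252,123 123,70 70,200

Derivation:
Round 1 (k=40): L=251 R=32
Round 2 (k=16): L=32 R=252
Round 3 (k=43): L=252 R=123
Round 4 (k=41): L=123 R=70
Round 5 (k=50): L=70 R=200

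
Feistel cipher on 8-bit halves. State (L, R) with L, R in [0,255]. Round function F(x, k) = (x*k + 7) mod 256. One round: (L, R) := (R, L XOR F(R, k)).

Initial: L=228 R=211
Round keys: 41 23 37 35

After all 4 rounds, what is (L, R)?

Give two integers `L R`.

Answer: 119 126

Derivation:
Round 1 (k=41): L=211 R=54
Round 2 (k=23): L=54 R=50
Round 3 (k=37): L=50 R=119
Round 4 (k=35): L=119 R=126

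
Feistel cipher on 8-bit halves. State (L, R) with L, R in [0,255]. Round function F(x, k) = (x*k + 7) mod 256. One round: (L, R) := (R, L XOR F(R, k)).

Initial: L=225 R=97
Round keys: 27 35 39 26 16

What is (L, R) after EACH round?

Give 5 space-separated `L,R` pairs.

Answer: 97,163 163,49 49,221 221,72 72,90

Derivation:
Round 1 (k=27): L=97 R=163
Round 2 (k=35): L=163 R=49
Round 3 (k=39): L=49 R=221
Round 4 (k=26): L=221 R=72
Round 5 (k=16): L=72 R=90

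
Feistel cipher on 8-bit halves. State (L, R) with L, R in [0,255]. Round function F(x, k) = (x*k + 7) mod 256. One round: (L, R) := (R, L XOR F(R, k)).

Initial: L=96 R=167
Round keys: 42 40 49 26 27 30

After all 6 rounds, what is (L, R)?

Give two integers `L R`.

Round 1 (k=42): L=167 R=13
Round 2 (k=40): L=13 R=168
Round 3 (k=49): L=168 R=34
Round 4 (k=26): L=34 R=211
Round 5 (k=27): L=211 R=106
Round 6 (k=30): L=106 R=160

Answer: 106 160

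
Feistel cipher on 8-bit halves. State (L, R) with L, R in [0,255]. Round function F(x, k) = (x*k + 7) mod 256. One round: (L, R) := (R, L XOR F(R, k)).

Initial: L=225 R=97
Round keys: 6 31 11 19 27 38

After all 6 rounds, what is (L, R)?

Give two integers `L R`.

Round 1 (k=6): L=97 R=172
Round 2 (k=31): L=172 R=186
Round 3 (k=11): L=186 R=169
Round 4 (k=19): L=169 R=40
Round 5 (k=27): L=40 R=150
Round 6 (k=38): L=150 R=99

Answer: 150 99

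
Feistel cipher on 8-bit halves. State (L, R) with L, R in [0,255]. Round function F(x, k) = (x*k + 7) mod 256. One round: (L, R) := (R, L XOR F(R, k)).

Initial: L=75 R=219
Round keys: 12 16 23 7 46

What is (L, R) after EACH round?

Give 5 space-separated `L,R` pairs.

Round 1 (k=12): L=219 R=0
Round 2 (k=16): L=0 R=220
Round 3 (k=23): L=220 R=203
Round 4 (k=7): L=203 R=72
Round 5 (k=46): L=72 R=60

Answer: 219,0 0,220 220,203 203,72 72,60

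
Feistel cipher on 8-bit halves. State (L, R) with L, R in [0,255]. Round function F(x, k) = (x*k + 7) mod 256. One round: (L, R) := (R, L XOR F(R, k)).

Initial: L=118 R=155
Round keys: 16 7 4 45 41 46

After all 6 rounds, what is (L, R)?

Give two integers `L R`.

Round 1 (k=16): L=155 R=193
Round 2 (k=7): L=193 R=213
Round 3 (k=4): L=213 R=154
Round 4 (k=45): L=154 R=204
Round 5 (k=41): L=204 R=41
Round 6 (k=46): L=41 R=169

Answer: 41 169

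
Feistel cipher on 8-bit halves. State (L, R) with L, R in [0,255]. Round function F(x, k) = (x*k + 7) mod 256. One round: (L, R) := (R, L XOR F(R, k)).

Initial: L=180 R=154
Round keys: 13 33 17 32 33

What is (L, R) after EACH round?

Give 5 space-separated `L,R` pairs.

Round 1 (k=13): L=154 R=109
Round 2 (k=33): L=109 R=142
Round 3 (k=17): L=142 R=24
Round 4 (k=32): L=24 R=137
Round 5 (k=33): L=137 R=168

Answer: 154,109 109,142 142,24 24,137 137,168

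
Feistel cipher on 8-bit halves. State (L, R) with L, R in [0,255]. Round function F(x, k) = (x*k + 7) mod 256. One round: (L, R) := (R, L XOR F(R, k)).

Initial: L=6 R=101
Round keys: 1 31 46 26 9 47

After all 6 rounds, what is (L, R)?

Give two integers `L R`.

Answer: 109 11

Derivation:
Round 1 (k=1): L=101 R=106
Round 2 (k=31): L=106 R=184
Round 3 (k=46): L=184 R=125
Round 4 (k=26): L=125 R=1
Round 5 (k=9): L=1 R=109
Round 6 (k=47): L=109 R=11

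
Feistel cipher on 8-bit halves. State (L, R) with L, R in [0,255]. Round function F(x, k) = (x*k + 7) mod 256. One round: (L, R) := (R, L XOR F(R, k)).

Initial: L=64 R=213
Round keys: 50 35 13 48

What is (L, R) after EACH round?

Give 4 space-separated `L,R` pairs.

Answer: 213,225 225,31 31,123 123,8

Derivation:
Round 1 (k=50): L=213 R=225
Round 2 (k=35): L=225 R=31
Round 3 (k=13): L=31 R=123
Round 4 (k=48): L=123 R=8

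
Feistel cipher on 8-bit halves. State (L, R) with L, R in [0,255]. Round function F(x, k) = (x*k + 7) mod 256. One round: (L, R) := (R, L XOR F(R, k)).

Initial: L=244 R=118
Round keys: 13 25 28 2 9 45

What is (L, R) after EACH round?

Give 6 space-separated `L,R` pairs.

Round 1 (k=13): L=118 R=241
Round 2 (k=25): L=241 R=230
Round 3 (k=28): L=230 R=222
Round 4 (k=2): L=222 R=37
Round 5 (k=9): L=37 R=138
Round 6 (k=45): L=138 R=108

Answer: 118,241 241,230 230,222 222,37 37,138 138,108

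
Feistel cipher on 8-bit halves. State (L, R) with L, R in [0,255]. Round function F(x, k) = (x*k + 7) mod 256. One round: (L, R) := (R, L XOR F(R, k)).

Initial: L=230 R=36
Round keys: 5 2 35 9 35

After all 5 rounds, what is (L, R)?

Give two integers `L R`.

Round 1 (k=5): L=36 R=93
Round 2 (k=2): L=93 R=229
Round 3 (k=35): L=229 R=11
Round 4 (k=9): L=11 R=143
Round 5 (k=35): L=143 R=159

Answer: 143 159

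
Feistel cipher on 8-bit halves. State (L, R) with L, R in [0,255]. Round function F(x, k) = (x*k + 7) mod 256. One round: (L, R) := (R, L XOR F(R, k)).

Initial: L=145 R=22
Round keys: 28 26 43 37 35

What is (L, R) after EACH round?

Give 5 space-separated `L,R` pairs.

Answer: 22,254 254,197 197,224 224,162 162,205

Derivation:
Round 1 (k=28): L=22 R=254
Round 2 (k=26): L=254 R=197
Round 3 (k=43): L=197 R=224
Round 4 (k=37): L=224 R=162
Round 5 (k=35): L=162 R=205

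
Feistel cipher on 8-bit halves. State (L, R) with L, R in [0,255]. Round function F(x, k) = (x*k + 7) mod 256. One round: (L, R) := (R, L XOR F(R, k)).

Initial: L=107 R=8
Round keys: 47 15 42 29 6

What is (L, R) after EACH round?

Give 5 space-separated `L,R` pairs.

Answer: 8,20 20,59 59,161 161,127 127,160

Derivation:
Round 1 (k=47): L=8 R=20
Round 2 (k=15): L=20 R=59
Round 3 (k=42): L=59 R=161
Round 4 (k=29): L=161 R=127
Round 5 (k=6): L=127 R=160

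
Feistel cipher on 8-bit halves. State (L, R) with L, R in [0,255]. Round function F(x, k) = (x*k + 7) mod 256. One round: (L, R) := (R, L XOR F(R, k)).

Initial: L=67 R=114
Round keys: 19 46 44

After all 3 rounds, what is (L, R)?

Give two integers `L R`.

Answer: 89 109

Derivation:
Round 1 (k=19): L=114 R=62
Round 2 (k=46): L=62 R=89
Round 3 (k=44): L=89 R=109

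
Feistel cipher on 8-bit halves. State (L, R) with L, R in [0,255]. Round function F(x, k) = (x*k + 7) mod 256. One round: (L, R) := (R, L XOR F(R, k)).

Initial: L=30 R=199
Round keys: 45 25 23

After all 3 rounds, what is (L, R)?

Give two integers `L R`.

Round 1 (k=45): L=199 R=28
Round 2 (k=25): L=28 R=4
Round 3 (k=23): L=4 R=127

Answer: 4 127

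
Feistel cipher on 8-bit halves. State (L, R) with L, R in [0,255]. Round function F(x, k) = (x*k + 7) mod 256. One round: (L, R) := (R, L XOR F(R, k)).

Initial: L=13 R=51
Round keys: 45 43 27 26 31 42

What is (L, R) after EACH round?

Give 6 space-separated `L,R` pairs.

Round 1 (k=45): L=51 R=243
Round 2 (k=43): L=243 R=235
Round 3 (k=27): L=235 R=35
Round 4 (k=26): L=35 R=126
Round 5 (k=31): L=126 R=106
Round 6 (k=42): L=106 R=21

Answer: 51,243 243,235 235,35 35,126 126,106 106,21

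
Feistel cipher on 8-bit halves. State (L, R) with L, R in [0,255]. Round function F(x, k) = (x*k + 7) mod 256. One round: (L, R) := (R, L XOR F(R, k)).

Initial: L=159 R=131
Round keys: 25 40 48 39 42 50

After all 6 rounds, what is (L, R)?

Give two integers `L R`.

Answer: 59 140

Derivation:
Round 1 (k=25): L=131 R=77
Round 2 (k=40): L=77 R=140
Round 3 (k=48): L=140 R=10
Round 4 (k=39): L=10 R=1
Round 5 (k=42): L=1 R=59
Round 6 (k=50): L=59 R=140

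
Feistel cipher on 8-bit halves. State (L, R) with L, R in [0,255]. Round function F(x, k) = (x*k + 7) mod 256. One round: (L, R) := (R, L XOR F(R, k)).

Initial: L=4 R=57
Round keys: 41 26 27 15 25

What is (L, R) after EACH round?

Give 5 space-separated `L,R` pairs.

Answer: 57,44 44,70 70,69 69,84 84,126

Derivation:
Round 1 (k=41): L=57 R=44
Round 2 (k=26): L=44 R=70
Round 3 (k=27): L=70 R=69
Round 4 (k=15): L=69 R=84
Round 5 (k=25): L=84 R=126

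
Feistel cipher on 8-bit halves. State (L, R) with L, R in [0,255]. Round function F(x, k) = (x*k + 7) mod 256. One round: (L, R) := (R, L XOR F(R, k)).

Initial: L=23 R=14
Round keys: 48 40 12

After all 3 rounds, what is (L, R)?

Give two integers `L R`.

Answer: 137 195

Derivation:
Round 1 (k=48): L=14 R=176
Round 2 (k=40): L=176 R=137
Round 3 (k=12): L=137 R=195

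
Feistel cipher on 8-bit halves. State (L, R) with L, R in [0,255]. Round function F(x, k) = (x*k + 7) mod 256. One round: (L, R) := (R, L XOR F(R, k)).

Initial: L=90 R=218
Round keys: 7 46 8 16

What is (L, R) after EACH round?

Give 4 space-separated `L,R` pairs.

Round 1 (k=7): L=218 R=167
Round 2 (k=46): L=167 R=211
Round 3 (k=8): L=211 R=56
Round 4 (k=16): L=56 R=84

Answer: 218,167 167,211 211,56 56,84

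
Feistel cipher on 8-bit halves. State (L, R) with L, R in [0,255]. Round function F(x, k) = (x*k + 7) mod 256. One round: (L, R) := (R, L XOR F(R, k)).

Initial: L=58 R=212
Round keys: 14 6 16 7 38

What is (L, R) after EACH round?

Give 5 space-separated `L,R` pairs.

Answer: 212,165 165,49 49,178 178,212 212,205

Derivation:
Round 1 (k=14): L=212 R=165
Round 2 (k=6): L=165 R=49
Round 3 (k=16): L=49 R=178
Round 4 (k=7): L=178 R=212
Round 5 (k=38): L=212 R=205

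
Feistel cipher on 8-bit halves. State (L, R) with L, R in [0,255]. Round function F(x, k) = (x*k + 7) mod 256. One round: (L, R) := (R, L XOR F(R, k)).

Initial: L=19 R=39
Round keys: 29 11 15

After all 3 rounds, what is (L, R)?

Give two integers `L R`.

Round 1 (k=29): L=39 R=97
Round 2 (k=11): L=97 R=21
Round 3 (k=15): L=21 R=35

Answer: 21 35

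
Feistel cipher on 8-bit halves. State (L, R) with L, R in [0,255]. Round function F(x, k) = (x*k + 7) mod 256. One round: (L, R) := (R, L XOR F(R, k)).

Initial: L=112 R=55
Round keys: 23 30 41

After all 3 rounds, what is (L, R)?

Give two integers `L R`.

Answer: 192 79

Derivation:
Round 1 (k=23): L=55 R=136
Round 2 (k=30): L=136 R=192
Round 3 (k=41): L=192 R=79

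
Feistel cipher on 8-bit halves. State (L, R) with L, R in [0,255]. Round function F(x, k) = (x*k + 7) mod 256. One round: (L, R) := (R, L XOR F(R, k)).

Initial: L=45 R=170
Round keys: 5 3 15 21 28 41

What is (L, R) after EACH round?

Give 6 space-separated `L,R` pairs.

Round 1 (k=5): L=170 R=116
Round 2 (k=3): L=116 R=201
Round 3 (k=15): L=201 R=186
Round 4 (k=21): L=186 R=128
Round 5 (k=28): L=128 R=189
Round 6 (k=41): L=189 R=204

Answer: 170,116 116,201 201,186 186,128 128,189 189,204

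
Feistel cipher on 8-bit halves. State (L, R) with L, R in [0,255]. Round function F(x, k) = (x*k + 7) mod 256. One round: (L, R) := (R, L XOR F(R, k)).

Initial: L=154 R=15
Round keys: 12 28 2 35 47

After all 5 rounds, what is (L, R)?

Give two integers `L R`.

Answer: 237 244

Derivation:
Round 1 (k=12): L=15 R=33
Round 2 (k=28): L=33 R=172
Round 3 (k=2): L=172 R=126
Round 4 (k=35): L=126 R=237
Round 5 (k=47): L=237 R=244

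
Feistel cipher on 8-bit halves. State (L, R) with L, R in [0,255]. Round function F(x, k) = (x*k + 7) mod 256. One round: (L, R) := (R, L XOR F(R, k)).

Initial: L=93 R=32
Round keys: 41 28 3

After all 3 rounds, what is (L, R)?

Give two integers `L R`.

Round 1 (k=41): L=32 R=122
Round 2 (k=28): L=122 R=127
Round 3 (k=3): L=127 R=254

Answer: 127 254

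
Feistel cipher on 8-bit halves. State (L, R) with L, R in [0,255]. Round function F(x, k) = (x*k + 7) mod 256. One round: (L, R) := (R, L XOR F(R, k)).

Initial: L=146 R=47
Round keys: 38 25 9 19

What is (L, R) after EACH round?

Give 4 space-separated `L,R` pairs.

Answer: 47,147 147,77 77,47 47,201

Derivation:
Round 1 (k=38): L=47 R=147
Round 2 (k=25): L=147 R=77
Round 3 (k=9): L=77 R=47
Round 4 (k=19): L=47 R=201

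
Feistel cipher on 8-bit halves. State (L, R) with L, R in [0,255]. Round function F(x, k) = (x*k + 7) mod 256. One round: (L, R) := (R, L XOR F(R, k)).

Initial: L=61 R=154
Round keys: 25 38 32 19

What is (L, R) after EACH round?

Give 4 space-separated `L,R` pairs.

Round 1 (k=25): L=154 R=44
Round 2 (k=38): L=44 R=21
Round 3 (k=32): L=21 R=139
Round 4 (k=19): L=139 R=77

Answer: 154,44 44,21 21,139 139,77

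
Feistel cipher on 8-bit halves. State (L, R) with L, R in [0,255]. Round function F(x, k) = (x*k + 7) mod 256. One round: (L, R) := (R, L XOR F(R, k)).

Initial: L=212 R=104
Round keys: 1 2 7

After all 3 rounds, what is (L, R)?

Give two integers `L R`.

Round 1 (k=1): L=104 R=187
Round 2 (k=2): L=187 R=21
Round 3 (k=7): L=21 R=33

Answer: 21 33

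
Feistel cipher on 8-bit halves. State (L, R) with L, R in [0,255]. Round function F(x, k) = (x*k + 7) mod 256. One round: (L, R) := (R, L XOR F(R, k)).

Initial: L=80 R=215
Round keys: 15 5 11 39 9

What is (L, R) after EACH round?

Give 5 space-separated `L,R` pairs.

Answer: 215,240 240,96 96,215 215,168 168,56

Derivation:
Round 1 (k=15): L=215 R=240
Round 2 (k=5): L=240 R=96
Round 3 (k=11): L=96 R=215
Round 4 (k=39): L=215 R=168
Round 5 (k=9): L=168 R=56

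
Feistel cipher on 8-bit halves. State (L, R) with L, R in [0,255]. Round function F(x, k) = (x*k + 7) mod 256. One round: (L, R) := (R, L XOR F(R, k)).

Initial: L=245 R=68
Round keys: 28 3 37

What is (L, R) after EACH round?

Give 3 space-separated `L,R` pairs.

Answer: 68,130 130,201 201,150

Derivation:
Round 1 (k=28): L=68 R=130
Round 2 (k=3): L=130 R=201
Round 3 (k=37): L=201 R=150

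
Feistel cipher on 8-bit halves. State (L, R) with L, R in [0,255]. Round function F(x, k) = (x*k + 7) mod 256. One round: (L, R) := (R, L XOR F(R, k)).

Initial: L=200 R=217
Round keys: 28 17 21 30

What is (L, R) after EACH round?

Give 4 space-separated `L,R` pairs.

Round 1 (k=28): L=217 R=11
Round 2 (k=17): L=11 R=27
Round 3 (k=21): L=27 R=53
Round 4 (k=30): L=53 R=38

Answer: 217,11 11,27 27,53 53,38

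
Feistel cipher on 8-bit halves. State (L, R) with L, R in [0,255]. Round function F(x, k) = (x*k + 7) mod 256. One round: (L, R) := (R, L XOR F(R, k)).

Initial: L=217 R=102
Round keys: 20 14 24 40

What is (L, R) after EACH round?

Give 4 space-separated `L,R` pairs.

Round 1 (k=20): L=102 R=38
Round 2 (k=14): L=38 R=125
Round 3 (k=24): L=125 R=153
Round 4 (k=40): L=153 R=146

Answer: 102,38 38,125 125,153 153,146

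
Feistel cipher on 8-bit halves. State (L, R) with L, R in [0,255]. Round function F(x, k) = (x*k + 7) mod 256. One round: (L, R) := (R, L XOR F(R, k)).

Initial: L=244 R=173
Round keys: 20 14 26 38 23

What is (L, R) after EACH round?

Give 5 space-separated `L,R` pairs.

Round 1 (k=20): L=173 R=127
Round 2 (k=14): L=127 R=84
Round 3 (k=26): L=84 R=240
Round 4 (k=38): L=240 R=243
Round 5 (k=23): L=243 R=44

Answer: 173,127 127,84 84,240 240,243 243,44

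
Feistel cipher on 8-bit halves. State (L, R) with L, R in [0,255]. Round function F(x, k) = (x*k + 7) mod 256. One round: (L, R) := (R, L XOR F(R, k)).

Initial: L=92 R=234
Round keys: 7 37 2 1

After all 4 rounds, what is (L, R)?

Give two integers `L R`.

Round 1 (k=7): L=234 R=49
Round 2 (k=37): L=49 R=246
Round 3 (k=2): L=246 R=194
Round 4 (k=1): L=194 R=63

Answer: 194 63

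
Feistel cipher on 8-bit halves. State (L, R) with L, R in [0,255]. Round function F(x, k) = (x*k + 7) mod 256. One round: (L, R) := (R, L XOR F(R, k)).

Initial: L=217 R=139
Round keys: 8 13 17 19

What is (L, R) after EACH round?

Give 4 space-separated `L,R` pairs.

Round 1 (k=8): L=139 R=134
Round 2 (k=13): L=134 R=94
Round 3 (k=17): L=94 R=195
Round 4 (k=19): L=195 R=222

Answer: 139,134 134,94 94,195 195,222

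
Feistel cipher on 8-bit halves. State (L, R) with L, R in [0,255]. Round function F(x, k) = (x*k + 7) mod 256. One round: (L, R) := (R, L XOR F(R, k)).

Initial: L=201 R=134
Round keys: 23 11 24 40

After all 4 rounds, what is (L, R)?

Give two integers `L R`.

Round 1 (k=23): L=134 R=216
Round 2 (k=11): L=216 R=201
Round 3 (k=24): L=201 R=7
Round 4 (k=40): L=7 R=214

Answer: 7 214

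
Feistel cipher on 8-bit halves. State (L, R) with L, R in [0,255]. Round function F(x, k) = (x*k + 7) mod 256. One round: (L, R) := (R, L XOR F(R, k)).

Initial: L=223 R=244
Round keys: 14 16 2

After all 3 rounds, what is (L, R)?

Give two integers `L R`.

Round 1 (k=14): L=244 R=128
Round 2 (k=16): L=128 R=243
Round 3 (k=2): L=243 R=109

Answer: 243 109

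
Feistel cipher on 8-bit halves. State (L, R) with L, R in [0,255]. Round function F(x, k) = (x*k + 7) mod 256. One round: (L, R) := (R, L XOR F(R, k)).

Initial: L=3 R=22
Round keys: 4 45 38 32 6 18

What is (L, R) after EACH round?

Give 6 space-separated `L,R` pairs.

Round 1 (k=4): L=22 R=92
Round 2 (k=45): L=92 R=37
Round 3 (k=38): L=37 R=217
Round 4 (k=32): L=217 R=2
Round 5 (k=6): L=2 R=202
Round 6 (k=18): L=202 R=57

Answer: 22,92 92,37 37,217 217,2 2,202 202,57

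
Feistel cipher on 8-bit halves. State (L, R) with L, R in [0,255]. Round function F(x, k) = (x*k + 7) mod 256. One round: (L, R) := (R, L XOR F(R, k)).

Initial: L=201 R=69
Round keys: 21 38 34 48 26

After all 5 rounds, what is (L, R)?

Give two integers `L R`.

Round 1 (k=21): L=69 R=121
Round 2 (k=38): L=121 R=184
Round 3 (k=34): L=184 R=14
Round 4 (k=48): L=14 R=31
Round 5 (k=26): L=31 R=35

Answer: 31 35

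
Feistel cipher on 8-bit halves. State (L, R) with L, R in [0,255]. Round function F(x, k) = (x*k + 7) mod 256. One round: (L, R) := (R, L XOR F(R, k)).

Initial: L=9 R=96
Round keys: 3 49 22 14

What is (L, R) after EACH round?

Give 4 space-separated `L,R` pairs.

Round 1 (k=3): L=96 R=46
Round 2 (k=49): L=46 R=181
Round 3 (k=22): L=181 R=187
Round 4 (k=14): L=187 R=244

Answer: 96,46 46,181 181,187 187,244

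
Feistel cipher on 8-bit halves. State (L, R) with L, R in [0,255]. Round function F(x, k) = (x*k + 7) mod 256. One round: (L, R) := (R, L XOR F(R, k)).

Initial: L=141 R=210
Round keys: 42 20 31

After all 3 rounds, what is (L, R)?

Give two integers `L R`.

Round 1 (k=42): L=210 R=246
Round 2 (k=20): L=246 R=237
Round 3 (k=31): L=237 R=76

Answer: 237 76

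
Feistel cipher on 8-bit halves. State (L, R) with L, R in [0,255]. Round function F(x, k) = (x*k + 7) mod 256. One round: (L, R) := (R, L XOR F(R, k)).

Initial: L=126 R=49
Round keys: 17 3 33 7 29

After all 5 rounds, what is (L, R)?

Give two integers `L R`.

Answer: 62 164

Derivation:
Round 1 (k=17): L=49 R=54
Round 2 (k=3): L=54 R=152
Round 3 (k=33): L=152 R=169
Round 4 (k=7): L=169 R=62
Round 5 (k=29): L=62 R=164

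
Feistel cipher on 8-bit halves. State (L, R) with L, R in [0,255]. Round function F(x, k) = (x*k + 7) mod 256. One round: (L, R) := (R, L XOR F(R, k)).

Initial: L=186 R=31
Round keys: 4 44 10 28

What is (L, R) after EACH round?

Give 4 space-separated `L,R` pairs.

Round 1 (k=4): L=31 R=57
Round 2 (k=44): L=57 R=204
Round 3 (k=10): L=204 R=198
Round 4 (k=28): L=198 R=99

Answer: 31,57 57,204 204,198 198,99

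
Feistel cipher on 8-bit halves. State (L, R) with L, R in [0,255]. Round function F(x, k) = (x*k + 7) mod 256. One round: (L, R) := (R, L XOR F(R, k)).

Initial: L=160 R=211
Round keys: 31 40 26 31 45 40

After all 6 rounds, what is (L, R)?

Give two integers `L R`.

Answer: 68 63

Derivation:
Round 1 (k=31): L=211 R=52
Round 2 (k=40): L=52 R=244
Round 3 (k=26): L=244 R=251
Round 4 (k=31): L=251 R=152
Round 5 (k=45): L=152 R=68
Round 6 (k=40): L=68 R=63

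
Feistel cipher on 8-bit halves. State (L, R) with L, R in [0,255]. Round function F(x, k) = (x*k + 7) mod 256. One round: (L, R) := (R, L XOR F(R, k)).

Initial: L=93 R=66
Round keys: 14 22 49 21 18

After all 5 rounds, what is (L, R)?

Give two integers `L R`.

Round 1 (k=14): L=66 R=254
Round 2 (k=22): L=254 R=153
Round 3 (k=49): L=153 R=174
Round 4 (k=21): L=174 R=212
Round 5 (k=18): L=212 R=65

Answer: 212 65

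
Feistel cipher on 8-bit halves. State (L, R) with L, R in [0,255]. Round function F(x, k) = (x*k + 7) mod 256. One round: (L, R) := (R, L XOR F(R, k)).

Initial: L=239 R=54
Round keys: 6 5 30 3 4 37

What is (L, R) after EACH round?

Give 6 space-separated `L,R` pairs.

Answer: 54,164 164,13 13,41 41,143 143,106 106,214

Derivation:
Round 1 (k=6): L=54 R=164
Round 2 (k=5): L=164 R=13
Round 3 (k=30): L=13 R=41
Round 4 (k=3): L=41 R=143
Round 5 (k=4): L=143 R=106
Round 6 (k=37): L=106 R=214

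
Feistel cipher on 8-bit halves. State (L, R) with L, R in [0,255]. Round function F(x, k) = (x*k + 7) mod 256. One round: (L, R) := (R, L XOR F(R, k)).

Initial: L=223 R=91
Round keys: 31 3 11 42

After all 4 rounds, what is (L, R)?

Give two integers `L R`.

Answer: 163 30

Derivation:
Round 1 (k=31): L=91 R=211
Round 2 (k=3): L=211 R=219
Round 3 (k=11): L=219 R=163
Round 4 (k=42): L=163 R=30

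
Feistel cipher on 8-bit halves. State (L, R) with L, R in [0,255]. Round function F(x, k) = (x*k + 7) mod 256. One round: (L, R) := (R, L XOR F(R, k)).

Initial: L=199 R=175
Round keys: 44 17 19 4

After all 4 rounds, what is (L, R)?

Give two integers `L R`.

Answer: 55 239

Derivation:
Round 1 (k=44): L=175 R=220
Round 2 (k=17): L=220 R=12
Round 3 (k=19): L=12 R=55
Round 4 (k=4): L=55 R=239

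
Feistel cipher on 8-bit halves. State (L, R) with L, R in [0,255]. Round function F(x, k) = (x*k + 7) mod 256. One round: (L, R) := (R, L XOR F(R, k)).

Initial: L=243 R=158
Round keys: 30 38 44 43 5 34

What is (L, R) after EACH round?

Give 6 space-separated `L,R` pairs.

Answer: 158,120 120,73 73,235 235,201 201,31 31,236

Derivation:
Round 1 (k=30): L=158 R=120
Round 2 (k=38): L=120 R=73
Round 3 (k=44): L=73 R=235
Round 4 (k=43): L=235 R=201
Round 5 (k=5): L=201 R=31
Round 6 (k=34): L=31 R=236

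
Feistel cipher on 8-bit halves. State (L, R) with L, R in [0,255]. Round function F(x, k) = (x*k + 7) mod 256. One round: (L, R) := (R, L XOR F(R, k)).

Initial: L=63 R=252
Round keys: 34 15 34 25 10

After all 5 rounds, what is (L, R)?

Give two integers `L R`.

Round 1 (k=34): L=252 R=64
Round 2 (k=15): L=64 R=59
Round 3 (k=34): L=59 R=157
Round 4 (k=25): L=157 R=103
Round 5 (k=10): L=103 R=144

Answer: 103 144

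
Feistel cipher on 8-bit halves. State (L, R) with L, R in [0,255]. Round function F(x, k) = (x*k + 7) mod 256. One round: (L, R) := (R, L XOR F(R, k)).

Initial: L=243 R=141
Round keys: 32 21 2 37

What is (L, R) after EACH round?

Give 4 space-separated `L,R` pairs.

Round 1 (k=32): L=141 R=84
Round 2 (k=21): L=84 R=102
Round 3 (k=2): L=102 R=135
Round 4 (k=37): L=135 R=236

Answer: 141,84 84,102 102,135 135,236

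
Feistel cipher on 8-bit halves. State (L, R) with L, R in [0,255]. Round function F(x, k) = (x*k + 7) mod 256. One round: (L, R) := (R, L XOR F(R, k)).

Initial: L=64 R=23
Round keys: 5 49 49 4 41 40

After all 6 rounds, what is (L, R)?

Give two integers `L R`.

Round 1 (k=5): L=23 R=58
Round 2 (k=49): L=58 R=54
Round 3 (k=49): L=54 R=103
Round 4 (k=4): L=103 R=149
Round 5 (k=41): L=149 R=131
Round 6 (k=40): L=131 R=234

Answer: 131 234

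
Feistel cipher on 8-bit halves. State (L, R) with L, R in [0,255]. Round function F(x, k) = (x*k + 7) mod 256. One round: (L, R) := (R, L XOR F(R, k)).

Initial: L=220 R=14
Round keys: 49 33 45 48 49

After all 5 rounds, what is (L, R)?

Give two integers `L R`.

Answer: 89 180

Derivation:
Round 1 (k=49): L=14 R=105
Round 2 (k=33): L=105 R=158
Round 3 (k=45): L=158 R=164
Round 4 (k=48): L=164 R=89
Round 5 (k=49): L=89 R=180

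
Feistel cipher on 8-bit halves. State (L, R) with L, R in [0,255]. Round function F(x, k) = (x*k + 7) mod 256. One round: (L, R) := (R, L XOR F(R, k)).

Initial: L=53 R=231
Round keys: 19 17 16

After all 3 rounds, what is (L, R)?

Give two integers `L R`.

Round 1 (k=19): L=231 R=25
Round 2 (k=17): L=25 R=87
Round 3 (k=16): L=87 R=110

Answer: 87 110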